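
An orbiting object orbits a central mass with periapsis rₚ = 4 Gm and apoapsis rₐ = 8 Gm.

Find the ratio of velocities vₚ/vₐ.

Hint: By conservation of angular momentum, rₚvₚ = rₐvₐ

Convert to SI: rₚ = 4 Gm = 4e+09 m; rₐ = 8 Gm = 8e+09 m.
Conservation of angular momentum gives rₚvₚ = rₐvₐ, so vₚ/vₐ = rₐ/rₚ.
vₚ/vₐ = 8e+09 / 4e+09 ≈ 2.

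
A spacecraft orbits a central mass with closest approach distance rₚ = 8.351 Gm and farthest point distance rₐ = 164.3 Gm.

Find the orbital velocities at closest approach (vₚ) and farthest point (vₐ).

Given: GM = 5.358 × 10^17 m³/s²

Convert to SI: rₚ = 8.351 Gm = 8.351e+09 m; rₐ = 164.3 Gm = 1.643e+11 m.
Use the vis-viva equation v² = GM(2/r − 1/a) with a = (rₚ + rₐ)/2 = (8.351e+09 + 1.643e+11)/2 = 8.63255e+10 m.
vₚ = √(GM · (2/rₚ − 1/a)) = √(5.358e+17 · (2/8.351e+09 − 1/8.63255e+10)) m/s ≈ 1.105e+04 m/s = 11.05 km/s.
vₐ = √(GM · (2/rₐ − 1/a)) = √(5.358e+17 · (2/1.643e+11 − 1/8.63255e+10)) m/s ≈ 561.7 m/s = 561.7 m/s.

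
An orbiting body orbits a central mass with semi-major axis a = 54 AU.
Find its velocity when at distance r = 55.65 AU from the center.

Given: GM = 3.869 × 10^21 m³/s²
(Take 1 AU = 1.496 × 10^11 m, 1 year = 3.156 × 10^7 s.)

Convert to SI: a = 54 AU = 8.0784e+12 m; r = 55.65 AU = 8.32524e+12 m.
Vis-viva: v = √(GM · (2/r − 1/a)).
2/r − 1/a = 2/8.32524e+12 − 1/8.0784e+12 = 1.16446e-13 m⁻¹.
v = √(3.869e+21 · 1.16446e-13) m/s ≈ 2.123e+04 m/s = 4.478 AU/year.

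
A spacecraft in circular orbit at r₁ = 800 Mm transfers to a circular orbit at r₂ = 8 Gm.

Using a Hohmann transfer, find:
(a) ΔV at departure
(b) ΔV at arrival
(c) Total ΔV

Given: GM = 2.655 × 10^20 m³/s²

Convert to SI: r₁ = 800 Mm = 8e+08 m; r₂ = 8 Gm = 8e+09 m.
Transfer semi-major axis: a_t = (r₁ + r₂)/2 = (8e+08 + 8e+09)/2 = 4.4e+09 m.
Circular speeds: v₁ = √(GM/r₁) = 576086 m/s, v₂ = √(GM/r₂) = 182174 m/s.
Transfer speeds (vis-viva v² = GM(2/r − 1/a_t)): v₁ᵗ = 776794 m/s, v₂ᵗ = 77679.4 m/s.
(a) ΔV₁ = |v₁ᵗ − v₁| ≈ 2.007e+05 m/s = 200.7 km/s.
(b) ΔV₂ = |v₂ − v₂ᵗ| ≈ 1.045e+05 m/s = 104.5 km/s.
(c) ΔV_total = ΔV₁ + ΔV₂ ≈ 3.052e+05 m/s = 305.2 km/s.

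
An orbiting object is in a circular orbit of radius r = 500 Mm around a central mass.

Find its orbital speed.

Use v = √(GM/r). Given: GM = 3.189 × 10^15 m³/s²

Convert to SI: r = 500 Mm = 5e+08 m.
For a circular orbit, gravity supplies the centripetal force, so v = √(GM / r).
v = √(3.189e+15 / 5e+08) m/s ≈ 2525 m/s = 2.525 km/s.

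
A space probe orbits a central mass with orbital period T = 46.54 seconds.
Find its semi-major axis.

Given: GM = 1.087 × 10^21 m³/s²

Invert Kepler's third law: a = (GM · T² / (4π²))^(1/3).
Substituting T = 46.54 s and GM = 1.087e+21 m³/s²:
a = (1.087e+21 · (46.54)² / (4π²))^(1/3) m
a ≈ 3.907e+07 m = 3.907 × 10^7 m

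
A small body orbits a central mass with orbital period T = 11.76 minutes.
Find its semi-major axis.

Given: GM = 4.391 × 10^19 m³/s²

Convert to SI: T = 11.76 minutes = 705.6 s.
Invert Kepler's third law: a = (GM · T² / (4π²))^(1/3).
Substituting T = 705.6 s and GM = 4.391e+19 m³/s²:
a = (4.391e+19 · (705.6)² / (4π²))^(1/3) m
a ≈ 8.212e+07 m = 82.12 Mm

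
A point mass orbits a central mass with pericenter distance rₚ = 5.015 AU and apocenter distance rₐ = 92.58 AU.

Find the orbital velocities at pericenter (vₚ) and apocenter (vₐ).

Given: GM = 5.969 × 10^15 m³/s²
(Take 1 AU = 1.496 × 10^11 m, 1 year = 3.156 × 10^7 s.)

Convert to SI: rₚ = 5.015 AU = 7.50244e+11 m; rₐ = 92.58 AU = 1.385e+13 m.
Use the vis-viva equation v² = GM(2/r − 1/a) with a = (rₚ + rₐ)/2 = (7.50244e+11 + 1.385e+13)/2 = 7.30011e+12 m.
vₚ = √(GM · (2/rₚ − 1/a)) = √(5.969e+15 · (2/7.50244e+11 − 1/7.30011e+12)) m/s ≈ 122.9 m/s = 0.02592 AU/year.
vₐ = √(GM · (2/rₐ − 1/a)) = √(5.969e+15 · (2/1.385e+13 − 1/7.30011e+12)) m/s ≈ 6.655 m/s = 0.001404 AU/year.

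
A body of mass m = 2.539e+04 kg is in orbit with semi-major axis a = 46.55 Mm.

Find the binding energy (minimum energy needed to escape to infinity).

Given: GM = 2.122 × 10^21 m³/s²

Convert to SI: a = 46.55 Mm = 4.655e+07 m.
Total orbital energy is E = −GMm/(2a); binding energy is E_bind = −E = GMm/(2a).
E_bind = 2.122e+21 · 2.539e+04 / (2 · 4.655e+07) J ≈ 5.787e+17 J = 578.7 PJ.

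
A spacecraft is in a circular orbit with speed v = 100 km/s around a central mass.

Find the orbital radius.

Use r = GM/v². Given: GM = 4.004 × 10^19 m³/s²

Convert to SI: v = 100 km/s = 100000 m/s.
For a circular orbit, v² = GM / r, so r = GM / v².
r = 4.004e+19 / (100000)² m ≈ 4.004e+09 m = 4.004 Gm.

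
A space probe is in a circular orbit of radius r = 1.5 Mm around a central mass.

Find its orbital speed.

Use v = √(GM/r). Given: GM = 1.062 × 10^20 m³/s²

Convert to SI: r = 1.5 Mm = 1.5e+06 m.
For a circular orbit, gravity supplies the centripetal force, so v = √(GM / r).
v = √(1.062e+20 / 1.5e+06) m/s ≈ 8.414e+06 m/s = 8414 km/s.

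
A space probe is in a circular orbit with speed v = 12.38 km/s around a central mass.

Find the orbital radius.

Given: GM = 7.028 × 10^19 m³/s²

Convert to SI: v = 12.38 km/s = 12380 m/s.
For a circular orbit, v² = GM / r, so r = GM / v².
r = 7.028e+19 / (12380)² m ≈ 4.586e+11 m = 458.6 Gm.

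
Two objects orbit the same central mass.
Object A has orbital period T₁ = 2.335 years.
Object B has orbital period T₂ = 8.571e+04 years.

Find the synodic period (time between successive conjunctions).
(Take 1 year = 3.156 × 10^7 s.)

Convert to SI: T₁ = 2.335 years = 7.36926e+07 s; T₂ = 8.571e+04 years = 2.70501e+12 s.
T_syn = |T₁ · T₂ / (T₁ − T₂)|.
T_syn = |7.36926e+07 · 2.70501e+12 / (7.36926e+07 − 2.70501e+12)| s ≈ 7.369e+07 s = 2.335 years.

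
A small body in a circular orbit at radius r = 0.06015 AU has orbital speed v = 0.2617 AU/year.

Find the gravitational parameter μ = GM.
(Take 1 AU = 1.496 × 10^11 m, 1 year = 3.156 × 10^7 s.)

Convert to SI: r = 0.06015 AU = 8.99844e+09 m; v = 0.2617 AU/year = 1240.5 m/s.
For a circular orbit v² = GM/r, so GM = v² · r.
GM = (1240.5)² · 8.99844e+09 m³/s² ≈ 1.385e+16 m³/s² = 1.385 × 10^16 m³/s².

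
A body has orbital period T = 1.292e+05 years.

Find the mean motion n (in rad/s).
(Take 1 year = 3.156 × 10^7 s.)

Convert to SI: T = 1.292e+05 years = 4.07755e+12 s.
n = 2π / T.
n = 2π / 4.07755e+12 s ≈ 1.541e-12 rad/s.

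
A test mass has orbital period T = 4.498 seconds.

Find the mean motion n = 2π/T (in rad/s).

n = 2π / T.
n = 2π / 4.498 s ≈ 1.397 rad/s.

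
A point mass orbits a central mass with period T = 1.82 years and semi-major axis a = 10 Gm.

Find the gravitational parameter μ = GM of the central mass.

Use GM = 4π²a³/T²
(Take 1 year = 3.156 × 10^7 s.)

Convert to SI: T = 1.82 years = 5.74392e+07 s; a = 10 Gm = 1e+10 m.
GM = 4π² · a³ / T².
GM = 4π² · (1e+10)³ / (5.74392e+07)² m³/s² ≈ 1.197e+16 m³/s² = 1.197 × 10^16 m³/s².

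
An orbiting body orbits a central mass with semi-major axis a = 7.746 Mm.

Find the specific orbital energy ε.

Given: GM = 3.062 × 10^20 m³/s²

Convert to SI: a = 7.746 Mm = 7.746e+06 m.
ε = −GM / (2a).
ε = −3.062e+20 / (2 · 7.746e+06) J/kg ≈ -1.977e+13 J/kg = -1.977e+04 GJ/kg.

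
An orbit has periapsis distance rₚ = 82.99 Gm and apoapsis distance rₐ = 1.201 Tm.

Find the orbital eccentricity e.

Convert to SI: rₚ = 82.99 Gm = 8.299e+10 m; rₐ = 1.201 Tm = 1.201e+12 m.
e = (rₐ − rₚ) / (rₐ + rₚ).
e = (1.201e+12 − 8.299e+10) / (1.201e+12 + 8.299e+10) = 1.11801e+12 / 1.28399e+12 ≈ 0.8707.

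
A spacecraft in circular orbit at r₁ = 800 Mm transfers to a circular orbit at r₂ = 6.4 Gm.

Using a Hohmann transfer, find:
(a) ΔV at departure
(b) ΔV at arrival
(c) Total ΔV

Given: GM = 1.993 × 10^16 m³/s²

Convert to SI: r₁ = 800 Mm = 8e+08 m; r₂ = 6.4 Gm = 6.4e+09 m.
Transfer semi-major axis: a_t = (r₁ + r₂)/2 = (8e+08 + 6.4e+09)/2 = 3.6e+09 m.
Circular speeds: v₁ = √(GM/r₁) = 4991.24 m/s, v₂ = √(GM/r₂) = 1764.67 m/s.
Transfer speeds (vis-viva v² = GM(2/r − 1/a_t)): v₁ᵗ = 6654.99 m/s, v₂ᵗ = 831.874 m/s.
(a) ΔV₁ = |v₁ᵗ − v₁| ≈ 1664 m/s = 1.664 km/s.
(b) ΔV₂ = |v₂ − v₂ᵗ| ≈ 932.8 m/s = 932.8 m/s.
(c) ΔV_total = ΔV₁ + ΔV₂ ≈ 2597 m/s = 2.597 km/s.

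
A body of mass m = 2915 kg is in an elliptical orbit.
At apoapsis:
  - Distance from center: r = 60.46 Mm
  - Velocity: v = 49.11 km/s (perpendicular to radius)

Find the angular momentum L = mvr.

Convert to SI: r = 60.46 Mm = 6.046e+07 m; v = 49.11 km/s = 49110 m/s.
Since v is perpendicular to r, L = m · v · r.
L = 2915 · 49110 · 6.046e+07 kg·m²/s ≈ 8.655e+15 kg·m²/s.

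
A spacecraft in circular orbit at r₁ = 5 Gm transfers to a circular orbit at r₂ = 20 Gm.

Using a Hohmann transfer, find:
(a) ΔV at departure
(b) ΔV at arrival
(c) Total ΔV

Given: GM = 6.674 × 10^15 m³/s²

Convert to SI: r₁ = 5 Gm = 5e+09 m; r₂ = 20 Gm = 2e+10 m.
Transfer semi-major axis: a_t = (r₁ + r₂)/2 = (5e+09 + 2e+10)/2 = 1.25e+10 m.
Circular speeds: v₁ = √(GM/r₁) = 1155.34 m/s, v₂ = √(GM/r₂) = 577.668 m/s.
Transfer speeds (vis-viva v² = GM(2/r − 1/a_t)): v₁ᵗ = 1461.4 m/s, v₂ᵗ = 365.349 m/s.
(a) ΔV₁ = |v₁ᵗ − v₁| ≈ 306.1 m/s = 306.1 m/s.
(b) ΔV₂ = |v₂ − v₂ᵗ| ≈ 212.3 m/s = 212.3 m/s.
(c) ΔV_total = ΔV₁ + ΔV₂ ≈ 518.4 m/s = 518.4 m/s.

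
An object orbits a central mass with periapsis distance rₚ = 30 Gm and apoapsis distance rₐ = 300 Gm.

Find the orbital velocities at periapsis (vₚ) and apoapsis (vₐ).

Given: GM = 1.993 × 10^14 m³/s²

Convert to SI: rₚ = 30 Gm = 3e+10 m; rₐ = 300 Gm = 3e+11 m.
Use the vis-viva equation v² = GM(2/r − 1/a) with a = (rₚ + rₐ)/2 = (3e+10 + 3e+11)/2 = 1.65e+11 m.
vₚ = √(GM · (2/rₚ − 1/a)) = √(1.993e+14 · (2/3e+10 − 1/1.65e+11)) m/s ≈ 109.9 m/s = 109.9 m/s.
vₐ = √(GM · (2/rₐ − 1/a)) = √(1.993e+14 · (2/3e+11 − 1/1.65e+11)) m/s ≈ 10.99 m/s = 10.99 m/s.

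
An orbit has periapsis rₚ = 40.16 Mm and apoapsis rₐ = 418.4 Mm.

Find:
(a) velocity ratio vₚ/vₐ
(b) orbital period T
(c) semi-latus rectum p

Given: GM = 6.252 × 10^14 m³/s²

Convert to SI: rₚ = 40.16 Mm = 4.016e+07 m; rₐ = 418.4 Mm = 4.184e+08 m.
(a) Conservation of angular momentum (rₚvₚ = rₐvₐ) gives vₚ/vₐ = rₐ/rₚ = 4.184e+08/4.016e+07 ≈ 10.42
(b) With a = (rₚ + rₐ)/2 = 2.2928e+08 m, T = 2π √(a³/GM) = 2π √((2.2928e+08)³/6.252e+14) s ≈ 8.724e+05 s
(c) From a = (rₚ + rₐ)/2 = 2.2928e+08 m and e = (rₐ − rₚ)/(rₐ + rₚ) = 0.824843, p = a(1 − e²) = 2.2928e+08 · (1 − (0.824843)²) ≈ 7.329e+07 m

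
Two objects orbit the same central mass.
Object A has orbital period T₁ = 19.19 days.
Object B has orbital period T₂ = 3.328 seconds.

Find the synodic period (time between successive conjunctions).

Convert to SI: T₁ = 19.19 days = 1.65802e+06 s.
T_syn = |T₁ · T₂ / (T₁ − T₂)|.
T_syn = |1.65802e+06 · 3.328 / (1.65802e+06 − 3.328)| s ≈ 3.328 s = 3.328 seconds.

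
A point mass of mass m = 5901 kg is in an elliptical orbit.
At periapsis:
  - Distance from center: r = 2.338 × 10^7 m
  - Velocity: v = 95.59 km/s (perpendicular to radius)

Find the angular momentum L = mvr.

Convert to SI: v = 95.59 km/s = 95590 m/s.
Since v is perpendicular to r, L = m · v · r.
L = 5901 · 95590 · 2.338e+07 kg·m²/s ≈ 1.319e+16 kg·m²/s.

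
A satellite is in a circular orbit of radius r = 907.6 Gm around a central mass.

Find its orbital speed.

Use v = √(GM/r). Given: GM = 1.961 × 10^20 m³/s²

Convert to SI: r = 907.6 Gm = 9.076e+11 m.
For a circular orbit, gravity supplies the centripetal force, so v = √(GM / r).
v = √(1.961e+20 / 9.076e+11) m/s ≈ 1.47e+04 m/s = 14.7 km/s.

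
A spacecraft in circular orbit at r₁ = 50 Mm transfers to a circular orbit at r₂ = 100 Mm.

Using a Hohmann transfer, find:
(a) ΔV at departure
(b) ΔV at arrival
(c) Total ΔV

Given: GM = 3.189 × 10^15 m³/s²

Convert to SI: r₁ = 50 Mm = 5e+07 m; r₂ = 100 Mm = 1e+08 m.
Transfer semi-major axis: a_t = (r₁ + r₂)/2 = (5e+07 + 1e+08)/2 = 7.5e+07 m.
Circular speeds: v₁ = √(GM/r₁) = 7986.24 m/s, v₂ = √(GM/r₂) = 5647.12 m/s.
Transfer speeds (vis-viva v² = GM(2/r − 1/a_t)): v₁ᵗ = 9221.71 m/s, v₂ᵗ = 4610.86 m/s.
(a) ΔV₁ = |v₁ᵗ − v₁| ≈ 1235 m/s = 1.235 km/s.
(b) ΔV₂ = |v₂ − v₂ᵗ| ≈ 1036 m/s = 1.036 km/s.
(c) ΔV_total = ΔV₁ + ΔV₂ ≈ 2272 m/s = 2.272 km/s.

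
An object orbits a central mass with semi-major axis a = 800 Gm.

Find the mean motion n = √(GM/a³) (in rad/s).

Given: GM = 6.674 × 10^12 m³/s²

Convert to SI: a = 800 Gm = 8e+11 m.
n = √(GM / a³).
n = √(6.674e+12 / (8e+11)³) rad/s ≈ 3.61e-12 rad/s.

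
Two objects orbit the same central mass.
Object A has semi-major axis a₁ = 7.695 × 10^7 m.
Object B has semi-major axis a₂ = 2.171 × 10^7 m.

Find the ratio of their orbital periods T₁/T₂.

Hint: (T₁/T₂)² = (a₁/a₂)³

From Kepler's third law, (T₁/T₂)² = (a₁/a₂)³, so T₁/T₂ = (a₁/a₂)^(3/2).
a₁/a₂ = 7.695e+07 / 2.171e+07 = 3.54445.
T₁/T₂ = (3.54445)^(3/2) ≈ 6.673.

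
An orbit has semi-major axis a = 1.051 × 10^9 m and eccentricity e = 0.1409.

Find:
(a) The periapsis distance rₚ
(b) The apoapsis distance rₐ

(a) rₚ = a(1 − e) = 1.051e+09 · (1 − 0.1409) = 1.051e+09 · 0.8591 ≈ 9.029e+08 m = 9.029 × 10^8 m.
(b) rₐ = a(1 + e) = 1.051e+09 · (1 + 0.1409) = 1.051e+09 · 1.1409 ≈ 1.199e+09 m = 1.199 × 10^9 m.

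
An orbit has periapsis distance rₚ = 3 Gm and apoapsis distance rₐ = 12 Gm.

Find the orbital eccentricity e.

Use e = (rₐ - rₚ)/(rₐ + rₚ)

Convert to SI: rₚ = 3 Gm = 3e+09 m; rₐ = 12 Gm = 1.2e+10 m.
e = (rₐ − rₚ) / (rₐ + rₚ).
e = (1.2e+10 − 3e+09) / (1.2e+10 + 3e+09) = 9e+09 / 1.5e+10 ≈ 0.6.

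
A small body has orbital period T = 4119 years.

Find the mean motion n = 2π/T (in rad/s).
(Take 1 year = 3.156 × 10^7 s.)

Convert to SI: T = 4119 years = 1.29996e+11 s.
n = 2π / T.
n = 2π / 1.29996e+11 s ≈ 4.833e-11 rad/s.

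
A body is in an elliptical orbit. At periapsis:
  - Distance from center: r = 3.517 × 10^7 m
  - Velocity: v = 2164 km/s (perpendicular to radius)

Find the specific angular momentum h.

Convert to SI: v = 2164 km/s = 2.164e+06 m/s.
With v perpendicular to r, h = r · v.
h = 3.517e+07 · 2.164e+06 m²/s ≈ 7.611e+13 m²/s.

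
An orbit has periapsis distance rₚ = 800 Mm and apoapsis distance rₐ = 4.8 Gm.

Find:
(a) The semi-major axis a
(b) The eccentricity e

Convert to SI: rₚ = 800 Mm = 8e+08 m; rₐ = 4.8 Gm = 4.8e+09 m.
(a) a = (rₚ + rₐ) / 2 = (8e+08 + 4.8e+09) / 2 ≈ 2.8e+09 m = 2.8 Gm.
(b) e = (rₐ − rₚ) / (rₐ + rₚ) = (4.8e+09 − 8e+08) / (4.8e+09 + 8e+08) ≈ 0.7143.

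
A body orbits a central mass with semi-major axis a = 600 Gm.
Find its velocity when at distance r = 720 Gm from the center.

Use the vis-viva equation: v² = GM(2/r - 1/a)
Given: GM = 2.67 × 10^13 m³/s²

Convert to SI: a = 600 Gm = 6e+11 m; r = 720 Gm = 7.2e+11 m.
Vis-viva: v = √(GM · (2/r − 1/a)).
2/r − 1/a = 2/7.2e+11 − 1/6e+11 = 1.11111e-12 m⁻¹.
v = √(2.67e+13 · 1.11111e-12) m/s ≈ 5.447 m/s = 5.447 m/s.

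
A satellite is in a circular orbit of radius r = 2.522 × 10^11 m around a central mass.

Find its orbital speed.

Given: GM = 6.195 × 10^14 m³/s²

For a circular orbit, gravity supplies the centripetal force, so v = √(GM / r).
v = √(6.195e+14 / 2.522e+11) m/s ≈ 49.56 m/s = 49.56 m/s.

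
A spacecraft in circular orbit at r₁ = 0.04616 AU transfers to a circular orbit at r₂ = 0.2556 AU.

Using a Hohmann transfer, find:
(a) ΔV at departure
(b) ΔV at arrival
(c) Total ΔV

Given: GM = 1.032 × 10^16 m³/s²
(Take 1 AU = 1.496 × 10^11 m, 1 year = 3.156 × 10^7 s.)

Convert to SI: r₁ = 0.04616 AU = 6.90554e+09 m; r₂ = 0.2556 AU = 3.82378e+10 m.
Transfer semi-major axis: a_t = (r₁ + r₂)/2 = (6.90554e+09 + 3.82378e+10)/2 = 2.25716e+10 m.
Circular speeds: v₁ = √(GM/r₁) = 1222.48 m/s, v₂ = √(GM/r₂) = 519.51 m/s.
Transfer speeds (vis-viva v² = GM(2/r − 1/a_t)): v₁ᵗ = 1591.13 m/s, v₂ᵗ = 287.35 m/s.
(a) ΔV₁ = |v₁ᵗ − v₁| ≈ 368.7 m/s = 0.07777 AU/year.
(b) ΔV₂ = |v₂ − v₂ᵗ| ≈ 232.2 m/s = 0.04898 AU/year.
(c) ΔV_total = ΔV₁ + ΔV₂ ≈ 600.8 m/s = 0.1267 AU/year.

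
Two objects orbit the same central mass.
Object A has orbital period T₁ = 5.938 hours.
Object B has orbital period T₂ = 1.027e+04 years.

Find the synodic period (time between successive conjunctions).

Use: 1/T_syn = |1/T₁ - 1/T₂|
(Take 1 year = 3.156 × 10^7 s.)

Convert to SI: T₁ = 5.938 hours = 21376.8 s; T₂ = 1.027e+04 years = 3.24121e+11 s.
T_syn = |T₁ · T₂ / (T₁ − T₂)|.
T_syn = |21376.8 · 3.24121e+11 / (21376.8 − 3.24121e+11)| s ≈ 2.138e+04 s = 5.938 hours.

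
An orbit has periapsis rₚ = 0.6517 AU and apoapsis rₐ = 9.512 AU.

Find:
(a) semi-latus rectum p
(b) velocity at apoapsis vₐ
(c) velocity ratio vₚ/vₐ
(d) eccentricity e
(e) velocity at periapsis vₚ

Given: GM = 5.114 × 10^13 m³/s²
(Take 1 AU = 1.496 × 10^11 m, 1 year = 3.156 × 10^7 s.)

Convert to SI: rₚ = 0.6517 AU = 9.74943e+10 m; rₐ = 9.512 AU = 1.423e+12 m.
(a) From a = (rₚ + rₐ)/2 = 7.60245e+11 m and e = (rₐ − rₚ)/(rₐ + rₚ) = 0.871759, p = a(1 − e²) = 7.60245e+11 · (1 − (0.871759)²) ≈ 1.825e+11 m
(b) With a = (rₚ + rₐ)/2 = 7.60245e+11 m, vₐ = √(GM (2/rₐ − 1/a)) = √(5.114e+13 · (2/1.423e+12 − 1/7.60245e+11)) m/s ≈ 2.147 m/s
(c) Conservation of angular momentum (rₚvₚ = rₐvₐ) gives vₚ/vₐ = rₐ/rₚ = 1.423e+12/9.74943e+10 ≈ 14.6
(d) e = (rₐ − rₚ)/(rₐ + rₚ) = (1.423e+12 − 9.74943e+10)/(1.423e+12 + 9.74943e+10) ≈ 0.8718
(e) With a = (rₚ + rₐ)/2 = 7.60245e+11 m, vₚ = √(GM (2/rₚ − 1/a)) = √(5.114e+13 · (2/9.74943e+10 − 1/7.60245e+11)) m/s ≈ 31.33 m/s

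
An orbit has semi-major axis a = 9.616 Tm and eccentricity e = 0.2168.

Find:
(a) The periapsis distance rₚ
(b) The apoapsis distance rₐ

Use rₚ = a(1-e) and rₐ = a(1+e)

Convert to SI: a = 9.616 Tm = 9.616e+12 m.
(a) rₚ = a(1 − e) = 9.616e+12 · (1 − 0.2168) = 9.616e+12 · 0.7832 ≈ 7.531e+12 m = 7.531 Tm.
(b) rₐ = a(1 + e) = 9.616e+12 · (1 + 0.2168) = 9.616e+12 · 1.2168 ≈ 1.17e+13 m = 11.7 Tm.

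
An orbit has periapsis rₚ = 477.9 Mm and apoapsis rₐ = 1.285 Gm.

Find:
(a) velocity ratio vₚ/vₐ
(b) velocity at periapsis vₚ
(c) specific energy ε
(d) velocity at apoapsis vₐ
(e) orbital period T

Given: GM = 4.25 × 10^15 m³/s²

Convert to SI: rₚ = 477.9 Mm = 4.779e+08 m; rₐ = 1.285 Gm = 1.285e+09 m.
(a) Conservation of angular momentum (rₚvₚ = rₐvₐ) gives vₚ/vₐ = rₐ/rₚ = 1.285e+09/4.779e+08 ≈ 2.689
(b) With a = (rₚ + rₐ)/2 = 8.8145e+08 m, vₚ = √(GM (2/rₚ − 1/a)) = √(4.25e+15 · (2/4.779e+08 − 1/8.8145e+08)) m/s ≈ 3601 m/s
(c) With a = (rₚ + rₐ)/2 = 8.8145e+08 m, ε = −GM/(2a) = −4.25e+15/(2 · 8.8145e+08) J/kg ≈ -2.411e+06 J/kg
(d) With a = (rₚ + rₐ)/2 = 8.8145e+08 m, vₐ = √(GM (2/rₐ − 1/a)) = √(4.25e+15 · (2/1.285e+09 − 1/8.8145e+08)) m/s ≈ 1339 m/s
(e) With a = (rₚ + rₐ)/2 = 8.8145e+08 m, T = 2π √(a³/GM) = 2π √((8.8145e+08)³/4.25e+15) s ≈ 2.522e+06 s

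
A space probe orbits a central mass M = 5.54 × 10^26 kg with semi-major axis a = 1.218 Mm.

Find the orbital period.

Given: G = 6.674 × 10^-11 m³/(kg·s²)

Convert to SI: a = 1.218 Mm = 1.218e+06 m.
GM = G · M = 6.674e-11 · 5.54e+26 = 3.6974e+16 m³/s².
Kepler's third law: T = 2π √(a³ / GM).
Substituting a = 1.218e+06 m and GM = 3.6974e+16 m³/s²:
T = 2π √((1.218e+06)³ / 3.6974e+16) s
T ≈ 43.92 s = 43.92 seconds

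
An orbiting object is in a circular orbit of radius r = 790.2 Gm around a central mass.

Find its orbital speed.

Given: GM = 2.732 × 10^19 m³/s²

Convert to SI: r = 790.2 Gm = 7.902e+11 m.
For a circular orbit, gravity supplies the centripetal force, so v = √(GM / r).
v = √(2.732e+19 / 7.902e+11) m/s ≈ 5880 m/s = 5.88 km/s.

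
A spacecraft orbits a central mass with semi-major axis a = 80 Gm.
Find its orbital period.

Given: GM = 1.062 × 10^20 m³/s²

Convert to SI: a = 80 Gm = 8e+10 m.
Kepler's third law: T = 2π √(a³ / GM).
Substituting a = 8e+10 m and GM = 1.062e+20 m³/s²:
T = 2π √((8e+10)³ / 1.062e+20) s
T ≈ 1.38e+07 s = 159.7 days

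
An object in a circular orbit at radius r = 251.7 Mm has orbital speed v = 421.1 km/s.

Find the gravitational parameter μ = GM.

Convert to SI: r = 251.7 Mm = 2.517e+08 m; v = 421.1 km/s = 421100 m/s.
For a circular orbit v² = GM/r, so GM = v² · r.
GM = (421100)² · 2.517e+08 m³/s² ≈ 4.463e+19 m³/s² = 4.463 × 10^19 m³/s².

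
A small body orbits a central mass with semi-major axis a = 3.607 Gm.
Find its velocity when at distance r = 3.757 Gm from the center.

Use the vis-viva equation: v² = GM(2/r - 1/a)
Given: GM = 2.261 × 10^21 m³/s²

Convert to SI: a = 3.607 Gm = 3.607e+09 m; r = 3.757 Gm = 3.757e+09 m.
Vis-viva: v = √(GM · (2/r − 1/a)).
2/r − 1/a = 2/3.757e+09 − 1/3.607e+09 = 2.55101e-10 m⁻¹.
v = √(2.261e+21 · 2.55101e-10) m/s ≈ 7.595e+05 m/s = 759.5 km/s.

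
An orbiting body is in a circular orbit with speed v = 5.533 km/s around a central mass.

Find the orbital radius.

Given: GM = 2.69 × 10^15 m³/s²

Convert to SI: v = 5.533 km/s = 5533 m/s.
For a circular orbit, v² = GM / r, so r = GM / v².
r = 2.69e+15 / (5533)² m ≈ 8.787e+07 m = 87.87 Mm.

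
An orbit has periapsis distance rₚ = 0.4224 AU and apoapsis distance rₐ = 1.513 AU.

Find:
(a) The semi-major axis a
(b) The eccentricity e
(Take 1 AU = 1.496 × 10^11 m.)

Convert to SI: rₚ = 0.4224 AU = 6.3191e+10 m; rₐ = 1.513 AU = 2.26345e+11 m.
(a) a = (rₚ + rₐ) / 2 = (6.3191e+10 + 2.26345e+11) / 2 ≈ 1.448e+11 m = 0.9677 AU.
(b) e = (rₐ − rₚ) / (rₐ + rₚ) = (2.26345e+11 − 6.3191e+10) / (2.26345e+11 + 6.3191e+10) ≈ 0.5635.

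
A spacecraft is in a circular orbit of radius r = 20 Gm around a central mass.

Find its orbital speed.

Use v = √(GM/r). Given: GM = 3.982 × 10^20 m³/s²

Convert to SI: r = 20 Gm = 2e+10 m.
For a circular orbit, gravity supplies the centripetal force, so v = √(GM / r).
v = √(3.982e+20 / 2e+10) m/s ≈ 1.411e+05 m/s = 141.1 km/s.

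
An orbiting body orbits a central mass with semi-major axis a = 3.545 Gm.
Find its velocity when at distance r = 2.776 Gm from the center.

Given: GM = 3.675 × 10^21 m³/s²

Convert to SI: a = 3.545 Gm = 3.545e+09 m; r = 2.776 Gm = 2.776e+09 m.
Vis-viva: v = √(GM · (2/r − 1/a)).
2/r − 1/a = 2/2.776e+09 − 1/3.545e+09 = 4.38374e-10 m⁻¹.
v = √(3.675e+21 · 4.38374e-10) m/s ≈ 1.269e+06 m/s = 1269 km/s.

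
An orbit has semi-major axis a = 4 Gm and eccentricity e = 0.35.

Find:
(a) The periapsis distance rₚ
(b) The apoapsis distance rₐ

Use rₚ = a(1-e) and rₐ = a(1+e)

Convert to SI: a = 4 Gm = 4e+09 m.
(a) rₚ = a(1 − e) = 4e+09 · (1 − 0.35) = 4e+09 · 0.65 ≈ 2.6e+09 m = 2.6 Gm.
(b) rₐ = a(1 + e) = 4e+09 · (1 + 0.35) = 4e+09 · 1.35 ≈ 5.4e+09 m = 5.4 Gm.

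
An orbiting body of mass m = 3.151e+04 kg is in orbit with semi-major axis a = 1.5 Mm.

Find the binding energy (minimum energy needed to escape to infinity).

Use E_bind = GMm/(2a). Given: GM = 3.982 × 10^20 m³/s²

Convert to SI: a = 1.5 Mm = 1.5e+06 m.
Total orbital energy is E = −GMm/(2a); binding energy is E_bind = −E = GMm/(2a).
E_bind = 3.982e+20 · 3.151e+04 / (2 · 1.5e+06) J ≈ 4.182e+18 J = 4.182 EJ.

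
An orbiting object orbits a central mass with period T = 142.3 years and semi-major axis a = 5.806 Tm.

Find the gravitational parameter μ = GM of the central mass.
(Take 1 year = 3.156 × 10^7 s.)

Convert to SI: T = 142.3 years = 4.49099e+09 s; a = 5.806 Tm = 5.806e+12 m.
GM = 4π² · a³ / T².
GM = 4π² · (5.806e+12)³ / (4.49099e+09)² m³/s² ≈ 3.831e+20 m³/s² = 3.831 × 10^20 m³/s².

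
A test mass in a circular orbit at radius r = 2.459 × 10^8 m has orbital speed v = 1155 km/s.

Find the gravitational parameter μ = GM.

Convert to SI: v = 1155 km/s = 1.155e+06 m/s.
For a circular orbit v² = GM/r, so GM = v² · r.
GM = (1.155e+06)² · 2.459e+08 m³/s² ≈ 3.28e+20 m³/s² = 3.28 × 10^20 m³/s².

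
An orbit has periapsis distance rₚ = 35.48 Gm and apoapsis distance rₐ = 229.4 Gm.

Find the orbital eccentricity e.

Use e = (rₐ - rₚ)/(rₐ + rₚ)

Convert to SI: rₚ = 35.48 Gm = 3.548e+10 m; rₐ = 229.4 Gm = 2.294e+11 m.
e = (rₐ − rₚ) / (rₐ + rₚ).
e = (2.294e+11 − 3.548e+10) / (2.294e+11 + 3.548e+10) = 1.9392e+11 / 2.6488e+11 ≈ 0.7321.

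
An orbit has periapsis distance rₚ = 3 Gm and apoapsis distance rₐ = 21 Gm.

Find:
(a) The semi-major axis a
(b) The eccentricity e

Convert to SI: rₚ = 3 Gm = 3e+09 m; rₐ = 21 Gm = 2.1e+10 m.
(a) a = (rₚ + rₐ) / 2 = (3e+09 + 2.1e+10) / 2 ≈ 1.2e+10 m = 12 Gm.
(b) e = (rₐ − rₚ) / (rₐ + rₚ) = (2.1e+10 − 3e+09) / (2.1e+10 + 3e+09) ≈ 0.75.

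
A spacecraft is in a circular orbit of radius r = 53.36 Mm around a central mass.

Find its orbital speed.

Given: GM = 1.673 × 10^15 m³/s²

Convert to SI: r = 53.36 Mm = 5.336e+07 m.
For a circular orbit, gravity supplies the centripetal force, so v = √(GM / r).
v = √(1.673e+15 / 5.336e+07) m/s ≈ 5599 m/s = 5.599 km/s.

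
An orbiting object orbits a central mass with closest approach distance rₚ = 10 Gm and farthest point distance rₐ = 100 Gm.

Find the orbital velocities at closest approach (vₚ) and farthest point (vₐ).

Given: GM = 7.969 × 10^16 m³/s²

Convert to SI: rₚ = 10 Gm = 1e+10 m; rₐ = 100 Gm = 1e+11 m.
Use the vis-viva equation v² = GM(2/r − 1/a) with a = (rₚ + rₐ)/2 = (1e+10 + 1e+11)/2 = 5.5e+10 m.
vₚ = √(GM · (2/rₚ − 1/a)) = √(7.969e+16 · (2/1e+10 − 1/5.5e+10)) m/s ≈ 3806 m/s = 3.806 km/s.
vₐ = √(GM · (2/rₐ − 1/a)) = √(7.969e+16 · (2/1e+11 − 1/5.5e+10)) m/s ≈ 380.6 m/s = 380.6 m/s.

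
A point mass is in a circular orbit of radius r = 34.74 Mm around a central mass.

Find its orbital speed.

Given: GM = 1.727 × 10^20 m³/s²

Convert to SI: r = 34.74 Mm = 3.474e+07 m.
For a circular orbit, gravity supplies the centripetal force, so v = √(GM / r).
v = √(1.727e+20 / 3.474e+07) m/s ≈ 2.23e+06 m/s = 2230 km/s.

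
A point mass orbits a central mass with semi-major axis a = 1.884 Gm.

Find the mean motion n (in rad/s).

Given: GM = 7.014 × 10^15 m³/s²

Convert to SI: a = 1.884 Gm = 1.884e+09 m.
n = √(GM / a³).
n = √(7.014e+15 / (1.884e+09)³) rad/s ≈ 1.024e-06 rad/s.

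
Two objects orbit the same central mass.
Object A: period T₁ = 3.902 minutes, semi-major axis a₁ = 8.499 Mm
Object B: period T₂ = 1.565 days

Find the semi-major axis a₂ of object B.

Convert to SI: T₁ = 3.902 minutes = 234.12 s; a₁ = 8.499 Mm = 8.499e+06 m; T₂ = 1.565 days = 135216 s.
Kepler's third law: (T₁/T₂)² = (a₁/a₂)³ ⇒ a₂ = a₁ · (T₂/T₁)^(2/3).
T₂/T₁ = 135216 / 234.12 = 577.55.
a₂ = 8.499e+06 · (577.55)^(2/3) m ≈ 5.894e+08 m = 589.4 Mm.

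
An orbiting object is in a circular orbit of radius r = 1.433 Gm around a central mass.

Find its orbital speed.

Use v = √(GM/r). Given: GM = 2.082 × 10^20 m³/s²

Convert to SI: r = 1.433 Gm = 1.433e+09 m.
For a circular orbit, gravity supplies the centripetal force, so v = √(GM / r).
v = √(2.082e+20 / 1.433e+09) m/s ≈ 3.812e+05 m/s = 381.2 km/s.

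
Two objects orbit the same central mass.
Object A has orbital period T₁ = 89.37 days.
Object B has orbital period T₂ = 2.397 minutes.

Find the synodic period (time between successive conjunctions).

Convert to SI: T₁ = 89.37 days = 7.72157e+06 s; T₂ = 2.397 minutes = 143.82 s.
T_syn = |T₁ · T₂ / (T₁ − T₂)|.
T_syn = |7.72157e+06 · 143.82 / (7.72157e+06 − 143.82)| s ≈ 143.8 s = 2.397 minutes.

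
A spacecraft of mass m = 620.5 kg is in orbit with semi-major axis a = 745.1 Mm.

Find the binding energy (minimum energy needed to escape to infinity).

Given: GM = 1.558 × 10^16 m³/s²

Convert to SI: a = 745.1 Mm = 7.451e+08 m.
Total orbital energy is E = −GMm/(2a); binding energy is E_bind = −E = GMm/(2a).
E_bind = 1.558e+16 · 620.5 / (2 · 7.451e+08) J ≈ 6.487e+09 J = 6.487 GJ.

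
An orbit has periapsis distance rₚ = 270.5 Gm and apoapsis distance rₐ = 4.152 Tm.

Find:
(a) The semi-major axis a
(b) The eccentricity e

Convert to SI: rₚ = 270.5 Gm = 2.705e+11 m; rₐ = 4.152 Tm = 4.152e+12 m.
(a) a = (rₚ + rₐ) / 2 = (2.705e+11 + 4.152e+12) / 2 ≈ 2.211e+12 m = 2.211 Tm.
(b) e = (rₐ − rₚ) / (rₐ + rₚ) = (4.152e+12 − 2.705e+11) / (4.152e+12 + 2.705e+11) ≈ 0.8777.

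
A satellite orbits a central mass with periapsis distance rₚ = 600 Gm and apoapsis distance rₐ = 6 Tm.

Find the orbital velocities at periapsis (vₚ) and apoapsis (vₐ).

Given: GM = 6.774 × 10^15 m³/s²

Convert to SI: rₚ = 600 Gm = 6e+11 m; rₐ = 6 Tm = 6e+12 m.
Use the vis-viva equation v² = GM(2/r − 1/a) with a = (rₚ + rₐ)/2 = (6e+11 + 6e+12)/2 = 3.3e+12 m.
vₚ = √(GM · (2/rₚ − 1/a)) = √(6.774e+15 · (2/6e+11 − 1/3.3e+12)) m/s ≈ 143.3 m/s = 143.3 m/s.
vₐ = √(GM · (2/rₐ − 1/a)) = √(6.774e+15 · (2/6e+12 − 1/3.3e+12)) m/s ≈ 14.33 m/s = 14.33 m/s.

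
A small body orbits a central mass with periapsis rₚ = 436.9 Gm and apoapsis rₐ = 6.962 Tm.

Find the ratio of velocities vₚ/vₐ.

Convert to SI: rₚ = 436.9 Gm = 4.369e+11 m; rₐ = 6.962 Tm = 6.962e+12 m.
Conservation of angular momentum gives rₚvₚ = rₐvₐ, so vₚ/vₐ = rₐ/rₚ.
vₚ/vₐ = 6.962e+12 / 4.369e+11 ≈ 15.93.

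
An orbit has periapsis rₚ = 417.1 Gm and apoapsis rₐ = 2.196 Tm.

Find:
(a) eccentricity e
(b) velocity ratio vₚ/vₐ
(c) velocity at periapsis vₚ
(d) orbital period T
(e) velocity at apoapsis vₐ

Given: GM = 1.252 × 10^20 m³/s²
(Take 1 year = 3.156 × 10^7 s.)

Convert to SI: rₚ = 417.1 Gm = 4.171e+11 m; rₐ = 2.196 Tm = 2.196e+12 m.
(a) e = (rₐ − rₚ)/(rₐ + rₚ) = (2.196e+12 − 4.171e+11)/(2.196e+12 + 4.171e+11) ≈ 0.6808
(b) Conservation of angular momentum (rₚvₚ = rₐvₐ) gives vₚ/vₐ = rₐ/rₚ = 2.196e+12/4.171e+11 ≈ 5.265
(c) With a = (rₚ + rₐ)/2 = 1.30655e+12 m, vₚ = √(GM (2/rₚ − 1/a)) = √(1.252e+20 · (2/4.171e+11 − 1/1.30655e+12)) m/s ≈ 2.246e+04 m/s
(d) With a = (rₚ + rₐ)/2 = 1.30655e+12 m, T = 2π √(a³/GM) = 2π √((1.30655e+12)³/1.252e+20) s ≈ 8.386e+08 s
(e) With a = (rₚ + rₐ)/2 = 1.30655e+12 m, vₐ = √(GM (2/rₐ − 1/a)) = √(1.252e+20 · (2/2.196e+12 − 1/1.30655e+12)) m/s ≈ 4266 m/s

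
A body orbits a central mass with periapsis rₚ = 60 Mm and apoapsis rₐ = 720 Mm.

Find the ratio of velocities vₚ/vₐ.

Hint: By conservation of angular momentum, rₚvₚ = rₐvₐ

Convert to SI: rₚ = 60 Mm = 6e+07 m; rₐ = 720 Mm = 7.2e+08 m.
Conservation of angular momentum gives rₚvₚ = rₐvₐ, so vₚ/vₐ = rₐ/rₚ.
vₚ/vₐ = 7.2e+08 / 6e+07 ≈ 12.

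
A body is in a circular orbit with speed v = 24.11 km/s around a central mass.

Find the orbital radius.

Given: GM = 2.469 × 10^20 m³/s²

Convert to SI: v = 24.11 km/s = 24110 m/s.
For a circular orbit, v² = GM / r, so r = GM / v².
r = 2.469e+20 / (24110)² m ≈ 4.247e+11 m = 4.247 × 10^11 m.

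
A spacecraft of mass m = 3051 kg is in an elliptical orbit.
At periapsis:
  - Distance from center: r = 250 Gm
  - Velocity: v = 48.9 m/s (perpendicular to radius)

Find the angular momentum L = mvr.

Convert to SI: r = 250 Gm = 2.5e+11 m.
Since v is perpendicular to r, L = m · v · r.
L = 3051 · 48.9 · 2.5e+11 kg·m²/s ≈ 3.73e+16 kg·m²/s.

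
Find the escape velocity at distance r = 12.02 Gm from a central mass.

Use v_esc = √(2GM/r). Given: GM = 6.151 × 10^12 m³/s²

Convert to SI: r = 12.02 Gm = 1.202e+10 m.
Escape velocity comes from setting total energy to zero: ½v² − GM/r = 0 ⇒ v_esc = √(2GM / r).
v_esc = √(2 · 6.151e+12 / 1.202e+10) m/s ≈ 31.99 m/s = 31.99 m/s.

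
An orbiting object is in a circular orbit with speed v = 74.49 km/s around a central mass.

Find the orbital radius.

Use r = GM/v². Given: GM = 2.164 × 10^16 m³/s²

Convert to SI: v = 74.49 km/s = 74490 m/s.
For a circular orbit, v² = GM / r, so r = GM / v².
r = 2.164e+16 / (74490)² m ≈ 3.9e+06 m = 3.9 Mm.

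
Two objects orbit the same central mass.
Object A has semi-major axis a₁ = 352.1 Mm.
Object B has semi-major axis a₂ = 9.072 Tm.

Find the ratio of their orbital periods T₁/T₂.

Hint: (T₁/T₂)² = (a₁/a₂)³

Convert to SI: a₁ = 352.1 Mm = 3.521e+08 m; a₂ = 9.072 Tm = 9.072e+12 m.
From Kepler's third law, (T₁/T₂)² = (a₁/a₂)³, so T₁/T₂ = (a₁/a₂)^(3/2).
a₁/a₂ = 3.521e+08 / 9.072e+12 = 3.88117e-05.
T₁/T₂ = (3.88117e-05)^(3/2) ≈ 2.418e-07.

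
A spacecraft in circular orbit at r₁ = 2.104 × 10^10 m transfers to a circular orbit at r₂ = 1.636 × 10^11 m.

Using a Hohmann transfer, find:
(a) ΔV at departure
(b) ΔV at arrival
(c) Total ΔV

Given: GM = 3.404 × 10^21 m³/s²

Transfer semi-major axis: a_t = (r₁ + r₂)/2 = (2.104e+10 + 1.636e+11)/2 = 9.232e+10 m.
Circular speeds: v₁ = √(GM/r₁) = 402228 m/s, v₂ = √(GM/r₂) = 144246 m/s.
Transfer speeds (vis-viva v² = GM(2/r − 1/a_t)): v₁ᵗ = 535446 m/s, v₂ᵗ = 68861.8 m/s.
(a) ΔV₁ = |v₁ᵗ − v₁| ≈ 1.332e+05 m/s = 133.2 km/s.
(b) ΔV₂ = |v₂ − v₂ᵗ| ≈ 7.538e+04 m/s = 75.38 km/s.
(c) ΔV_total = ΔV₁ + ΔV₂ ≈ 2.086e+05 m/s = 208.6 km/s.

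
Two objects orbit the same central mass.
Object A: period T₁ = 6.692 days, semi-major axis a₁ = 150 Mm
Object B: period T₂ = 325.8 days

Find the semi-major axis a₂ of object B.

Convert to SI: T₁ = 6.692 days = 578189 s; a₁ = 150 Mm = 1.5e+08 m; T₂ = 325.8 days = 2.81491e+07 s.
Kepler's third law: (T₁/T₂)² = (a₁/a₂)³ ⇒ a₂ = a₁ · (T₂/T₁)^(2/3).
T₂/T₁ = 2.81491e+07 / 578189 = 48.685.
a₂ = 1.5e+08 · (48.685)^(2/3) m ≈ 2e+09 m = 2 Gm.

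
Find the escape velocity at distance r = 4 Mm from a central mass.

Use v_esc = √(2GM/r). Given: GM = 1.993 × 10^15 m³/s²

Convert to SI: r = 4 Mm = 4e+06 m.
Escape velocity comes from setting total energy to zero: ½v² − GM/r = 0 ⇒ v_esc = √(2GM / r).
v_esc = √(2 · 1.993e+15 / 4e+06) m/s ≈ 3.157e+04 m/s = 31.57 km/s.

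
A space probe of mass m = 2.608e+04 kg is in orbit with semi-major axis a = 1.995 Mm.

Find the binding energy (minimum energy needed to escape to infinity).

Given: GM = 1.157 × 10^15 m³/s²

Convert to SI: a = 1.995 Mm = 1.995e+06 m.
Total orbital energy is E = −GMm/(2a); binding energy is E_bind = −E = GMm/(2a).
E_bind = 1.157e+15 · 2.608e+04 / (2 · 1.995e+06) J ≈ 7.563e+12 J = 7.563 TJ.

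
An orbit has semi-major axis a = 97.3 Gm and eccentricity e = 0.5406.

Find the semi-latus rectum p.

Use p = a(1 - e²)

Convert to SI: a = 97.3 Gm = 9.73e+10 m.
p = a (1 − e²).
p = 9.73e+10 · (1 − (0.5406)²) = 9.73e+10 · 0.707752 ≈ 6.886e+10 m = 68.86 Gm.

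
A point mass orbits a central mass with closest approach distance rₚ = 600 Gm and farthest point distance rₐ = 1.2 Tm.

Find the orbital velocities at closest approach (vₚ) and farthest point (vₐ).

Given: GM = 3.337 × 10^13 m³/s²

Convert to SI: rₚ = 600 Gm = 6e+11 m; rₐ = 1.2 Tm = 1.2e+12 m.
Use the vis-viva equation v² = GM(2/r − 1/a) with a = (rₚ + rₐ)/2 = (6e+11 + 1.2e+12)/2 = 9e+11 m.
vₚ = √(GM · (2/rₚ − 1/a)) = √(3.337e+13 · (2/6e+11 − 1/9e+11)) m/s ≈ 8.611 m/s = 8.611 m/s.
vₐ = √(GM · (2/rₐ − 1/a)) = √(3.337e+13 · (2/1.2e+12 − 1/9e+11)) m/s ≈ 4.306 m/s = 4.306 m/s.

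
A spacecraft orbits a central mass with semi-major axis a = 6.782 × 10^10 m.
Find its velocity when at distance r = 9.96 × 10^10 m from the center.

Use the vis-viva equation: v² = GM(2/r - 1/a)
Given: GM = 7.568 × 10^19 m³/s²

Vis-viva: v = √(GM · (2/r − 1/a)).
2/r − 1/a = 2/9.96e+10 − 1/6.782e+10 = 5.33541e-12 m⁻¹.
v = √(7.568e+19 · 5.33541e-12) m/s ≈ 2.009e+04 m/s = 20.09 km/s.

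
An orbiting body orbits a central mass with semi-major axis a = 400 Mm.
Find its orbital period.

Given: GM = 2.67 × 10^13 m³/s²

Convert to SI: a = 400 Mm = 4e+08 m.
Kepler's third law: T = 2π √(a³ / GM).
Substituting a = 4e+08 m and GM = 2.67e+13 m³/s²:
T = 2π √((4e+08)³ / 2.67e+13) s
T ≈ 9.728e+06 s = 112.6 days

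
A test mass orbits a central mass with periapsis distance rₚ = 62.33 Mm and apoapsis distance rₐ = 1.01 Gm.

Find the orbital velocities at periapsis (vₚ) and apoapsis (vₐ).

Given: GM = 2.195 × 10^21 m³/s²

Convert to SI: rₚ = 62.33 Mm = 6.233e+07 m; rₐ = 1.01 Gm = 1.01e+09 m.
Use the vis-viva equation v² = GM(2/r − 1/a) with a = (rₚ + rₐ)/2 = (6.233e+07 + 1.01e+09)/2 = 5.36165e+08 m.
vₚ = √(GM · (2/rₚ − 1/a)) = √(2.195e+21 · (2/6.233e+07 − 1/5.36165e+08)) m/s ≈ 8.145e+06 m/s = 8145 km/s.
vₐ = √(GM · (2/rₐ − 1/a)) = √(2.195e+21 · (2/1.01e+09 − 1/5.36165e+08)) m/s ≈ 5.026e+05 m/s = 502.6 km/s.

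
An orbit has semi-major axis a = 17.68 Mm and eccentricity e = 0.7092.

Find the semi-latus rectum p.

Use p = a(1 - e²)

Convert to SI: a = 17.68 Mm = 1.768e+07 m.
p = a (1 − e²).
p = 1.768e+07 · (1 − (0.7092)²) = 1.768e+07 · 0.497035 ≈ 8.788e+06 m = 8.788 Mm.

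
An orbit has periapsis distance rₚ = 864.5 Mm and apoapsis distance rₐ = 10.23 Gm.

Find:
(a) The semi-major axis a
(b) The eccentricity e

Convert to SI: rₚ = 864.5 Mm = 8.645e+08 m; rₐ = 10.23 Gm = 1.023e+10 m.
(a) a = (rₚ + rₐ) / 2 = (8.645e+08 + 1.023e+10) / 2 ≈ 5.547e+09 m = 5.547 Gm.
(b) e = (rₐ − rₚ) / (rₐ + rₚ) = (1.023e+10 − 8.645e+08) / (1.023e+10 + 8.645e+08) ≈ 0.8442.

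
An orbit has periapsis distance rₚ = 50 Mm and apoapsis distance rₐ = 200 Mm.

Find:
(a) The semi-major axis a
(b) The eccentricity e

Convert to SI: rₚ = 50 Mm = 5e+07 m; rₐ = 200 Mm = 2e+08 m.
(a) a = (rₚ + rₐ) / 2 = (5e+07 + 2e+08) / 2 ≈ 1.25e+08 m = 125 Mm.
(b) e = (rₐ − rₚ) / (rₐ + rₚ) = (2e+08 − 5e+07) / (2e+08 + 5e+07) ≈ 0.6.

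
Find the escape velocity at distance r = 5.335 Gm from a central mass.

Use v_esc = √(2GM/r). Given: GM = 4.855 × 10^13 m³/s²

Convert to SI: r = 5.335 Gm = 5.335e+09 m.
Escape velocity comes from setting total energy to zero: ½v² − GM/r = 0 ⇒ v_esc = √(2GM / r).
v_esc = √(2 · 4.855e+13 / 5.335e+09) m/s ≈ 134.9 m/s = 134.9 m/s.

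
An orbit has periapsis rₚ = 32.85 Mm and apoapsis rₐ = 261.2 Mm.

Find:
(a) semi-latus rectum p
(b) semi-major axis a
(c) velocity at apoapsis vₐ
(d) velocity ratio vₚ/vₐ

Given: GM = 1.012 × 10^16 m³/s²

Convert to SI: rₚ = 32.85 Mm = 3.285e+07 m; rₐ = 261.2 Mm = 2.612e+08 m.
(a) From a = (rₚ + rₐ)/2 = 1.47025e+08 m and e = (rₐ − rₚ)/(rₐ + rₚ) = 0.776569, p = a(1 − e²) = 1.47025e+08 · (1 − (0.776569)²) ≈ 5.836e+07 m
(b) a = (rₚ + rₐ)/2 = (3.285e+07 + 2.612e+08)/2 ≈ 1.47e+08 m
(c) With a = (rₚ + rₐ)/2 = 1.47025e+08 m, vₐ = √(GM (2/rₐ − 1/a)) = √(1.012e+16 · (2/2.612e+08 − 1/1.47025e+08)) m/s ≈ 2942 m/s
(d) Conservation of angular momentum (rₚvₚ = rₐvₐ) gives vₚ/vₐ = rₐ/rₚ = 2.612e+08/3.285e+07 ≈ 7.951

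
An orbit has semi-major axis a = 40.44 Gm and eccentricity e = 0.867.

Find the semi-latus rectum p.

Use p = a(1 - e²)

Convert to SI: a = 40.44 Gm = 4.044e+10 m.
p = a (1 − e²).
p = 4.044e+10 · (1 − (0.867)²) = 4.044e+10 · 0.248311 ≈ 1.004e+10 m = 10.04 Gm.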